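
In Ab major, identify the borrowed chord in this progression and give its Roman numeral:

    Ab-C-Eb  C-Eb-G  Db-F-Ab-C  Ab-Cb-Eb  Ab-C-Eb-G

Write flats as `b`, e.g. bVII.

i

Ab major has the diatonic set Ab, Bbm, Cm, Db, Eb, Fm, Gdim. Ab–C–Eb = Ab, C–Eb–G = Cm, Db–F–Ab–C = Dbmaj7 and Ab–C–Eb–G = Abmaj7 are all diatonic. Ab–Cb–Eb doesn't fit — on degree 1 Ab major would have Ab (I). Abm is the degree-1 chord of Ab minor, so it is the borrowed i.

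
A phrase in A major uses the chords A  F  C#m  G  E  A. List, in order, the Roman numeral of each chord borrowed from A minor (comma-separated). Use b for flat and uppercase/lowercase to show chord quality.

bVI, bVII

In A major the diatonic chords are A, Bm, C#m, D, E, F#m, G#dim. Of the given chords, A, C#m and E are diatonic. F (F–A–C) doesn't fit — on degree 6 A major would have F#m (vi). F is the degree-6 chord of A minor, so it is the borrowed bVI. But G (G–B–D) is foreign: the diatonic vii° on degree 7 is G#dim, whereas G comes from A minor. It is labeled bVII.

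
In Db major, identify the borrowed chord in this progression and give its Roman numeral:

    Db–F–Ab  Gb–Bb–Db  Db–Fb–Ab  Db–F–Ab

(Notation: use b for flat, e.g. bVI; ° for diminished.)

Db major has the diatonic set Db, Ebm, Fm, Gb, Ab, Bbm, Cdim. Db–F–Ab = Db and Gb–Bb–Db = Gb are both diatonic. Db–Fb–Ab doesn't fit — on degree 1 Db major would have Db (I). Dbm is the degree-1 chord of Db minor, so it is the borrowed i.

i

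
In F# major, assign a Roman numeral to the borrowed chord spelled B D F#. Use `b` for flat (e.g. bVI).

iv

The root B is the diatonic 4th degree of F# major; the borrowing shows in the chord quality. Diatonically F# major has B (IV) on that degree; B–D–F# is instead the minor chord native to F# minor, so it takes the label iv.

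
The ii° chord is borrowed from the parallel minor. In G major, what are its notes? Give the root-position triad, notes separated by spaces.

The root, A, is scale degree 2 — the same note in G major and G minor; only the chord quality changes. In G minor the chord on A is A–C–Eb.

A C Eb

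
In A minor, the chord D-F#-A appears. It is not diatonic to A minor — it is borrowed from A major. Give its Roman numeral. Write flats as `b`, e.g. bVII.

D is scale degree 4 in A minor. Diatonically A minor has Dm (iv) on that degree; D–F#–A is instead the major chord native to A major, so it takes the label IV.

IV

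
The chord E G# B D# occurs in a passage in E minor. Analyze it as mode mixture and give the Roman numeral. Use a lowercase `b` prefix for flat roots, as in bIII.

The root E is the diatonic 1st degree of E minor; the borrowing shows in the chord quality. Diatonically E minor has Em (i) on that degree; E–G#–B–D# is instead the major-seventh chord native to E major, so it takes the label Imaj7.

Imaj7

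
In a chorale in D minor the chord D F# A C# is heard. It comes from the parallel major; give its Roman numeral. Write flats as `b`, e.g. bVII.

Imaj7

The root D is the diatonic 1st degree of D minor; the borrowing shows in the chord quality. The diatonic chord on degree 1 would be Dm (i), but D–F#–A–C# is the major-seventh chord from D major. As a borrowed chord it is labeled Imaj7.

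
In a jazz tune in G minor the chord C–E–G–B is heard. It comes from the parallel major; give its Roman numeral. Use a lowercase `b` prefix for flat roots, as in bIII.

IVmaj7

The root C is the diatonic 4th degree of G minor; the borrowing shows in the chord quality. Diatonically G minor has Cm (iv) on that degree; C–E–G–B is instead the major-seventh chord native to G major, so it takes the label IVmaj7.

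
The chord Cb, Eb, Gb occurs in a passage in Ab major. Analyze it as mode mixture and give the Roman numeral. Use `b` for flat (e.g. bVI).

In Ab major scale degree 3 is C; Cb is its lowered form, from Ab minor. Cb–Eb–Gb is a major chord — the form found in Ab minor, not the diatonic iii (Cm). Borrowed into Ab major it is written bIII.

bIII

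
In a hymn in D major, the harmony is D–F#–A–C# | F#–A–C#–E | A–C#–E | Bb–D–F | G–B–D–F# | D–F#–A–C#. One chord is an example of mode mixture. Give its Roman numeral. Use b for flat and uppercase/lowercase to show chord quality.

bVI

D major has the diatonic set D, Em, F#m, G, A, Bm, C#dim. Of the given chords, D–F#–A–C# = Dmaj7, F#–A–C#–E = F#m7, A–C#–E = A and G–B–D–F# = Gmaj7 are diatonic. Bb–D–F is not: scale degree 6 in D major carries Bm (vi). In D minor the chord on that degree is Bb, so here it functions as bVI, borrowed from the parallel minor.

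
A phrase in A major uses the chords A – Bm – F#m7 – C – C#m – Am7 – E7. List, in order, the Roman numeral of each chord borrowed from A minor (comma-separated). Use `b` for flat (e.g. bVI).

bIII, i7

A major has the diatonic set A, Bm, C#m, D, E, F#m, G#dim. A, Bm, F#m7, C#m and E7 all belong to that set. C (C–E–G) doesn't fit — on degree 3 A major would have C#m (iii). C is the degree-3 chord of A minor, so it is the borrowed bIII. Am7 (A–C–E–G) is not: scale degree 1 in A major carries A (I). In A minor the chord on that degree is Am7, so here it functions as i7, borrowed from the parallel minor.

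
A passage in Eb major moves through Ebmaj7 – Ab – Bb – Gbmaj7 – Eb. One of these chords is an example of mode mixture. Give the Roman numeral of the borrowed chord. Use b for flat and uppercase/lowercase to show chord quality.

bIIImaj7

The diatonic triads in Eb major are Eb, Fm, Gm, Ab, Bb, Cm, Ddim. Ebmaj7, Ab, Bb and Eb all belong to that set. But Gbmaj7 (Gb–Bb–Db–F) is foreign: the diatonic iii on degree 3 is Gm, whereas Gbmaj7 comes from Eb minor. It is labeled bIIImaj7.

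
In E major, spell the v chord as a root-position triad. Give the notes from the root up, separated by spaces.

v is built on scale degree 5, which is B in both E major and its parallel. In E minor the chord on B is B–D–F#.

B D F#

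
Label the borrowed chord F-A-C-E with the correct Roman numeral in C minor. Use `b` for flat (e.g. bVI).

The root F is the diatonic 4th degree of C minor; the borrowing shows in the chord quality. F–A–C–E is a major-seventh chord — the form found in C major, not the diatonic iv (Fm). Borrowed into C minor it is written IVmaj7.

IVmaj7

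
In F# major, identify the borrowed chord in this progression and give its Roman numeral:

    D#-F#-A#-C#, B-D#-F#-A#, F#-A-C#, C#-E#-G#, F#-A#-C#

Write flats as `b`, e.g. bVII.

i

In F# major the diatonic chords are F#, G#m, A#m, B, C#, D#m, E#dim. D#–F#–A#–C# = D#m7, B–D#–F#–A# = Bmaj7, C#–E#–G# = C# and F#–A#–C# = F# are all diatonic. But F#–A–C# is foreign: the diatonic I on degree 1 is F#, whereas F#m comes from F# minor. It is labeled i.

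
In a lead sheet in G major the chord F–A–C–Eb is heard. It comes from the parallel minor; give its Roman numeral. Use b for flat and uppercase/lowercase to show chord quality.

The root F is the lowered 7th scale degree — diatonically G major has F# there. F–A–C–Eb is a dominant-seventh chord — the form found in G minor, not the diatonic vii° (F#dim). Borrowed into G major it is written bVII7.

bVII7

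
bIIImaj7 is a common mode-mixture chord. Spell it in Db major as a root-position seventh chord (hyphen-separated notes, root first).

Fb-Ab-Cb-Eb

The root of bIIImaj7 is the lowered 3rd degree: F becomes Fb. Building the major-seventh chord from the parallel minor on Fb: Fb–Ab–Cb–Eb.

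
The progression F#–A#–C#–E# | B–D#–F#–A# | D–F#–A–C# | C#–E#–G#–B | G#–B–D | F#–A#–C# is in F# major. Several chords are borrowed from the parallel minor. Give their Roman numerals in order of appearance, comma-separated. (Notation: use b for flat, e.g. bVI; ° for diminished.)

bVImaj7, ii°

F# major has the diatonic set F#, G#m, A#m, B, C#, D#m, E#dim. Of the given chords, F#–A#–C#–E# = F#maj7, B–D#–F#–A# = Bmaj7, C#–E#–G#–B = C#7 and F#–A#–C# = F# are diatonic. D–F#–A–C# is not: scale degree 6 in F# major carries D#m (vi). In F# minor the chord on that degree is Dmaj7, so here it functions as bVImaj7, borrowed from the parallel minor. But G#–B–D is foreign: the diatonic ii on degree 2 is G#m, whereas G#dim comes from F# minor. It is labeled ii°.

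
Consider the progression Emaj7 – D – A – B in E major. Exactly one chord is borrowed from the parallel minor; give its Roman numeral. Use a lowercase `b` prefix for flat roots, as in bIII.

E major has the diatonic set E, F#m, G#m, A, B, C#m, D#dim. Emaj7, A and B are all diatonic. D (D–F#–A) is not: scale degree 7 in E major carries D#dim (vii°). In E minor the chord on that degree is D, so here it functions as bVII, borrowed from the parallel minor.

bVII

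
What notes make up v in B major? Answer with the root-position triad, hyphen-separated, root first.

v is built on scale degree 5, which is F# in both B major and its parallel. In B minor the chord on F# is F#–A–C#.

F#-A-C#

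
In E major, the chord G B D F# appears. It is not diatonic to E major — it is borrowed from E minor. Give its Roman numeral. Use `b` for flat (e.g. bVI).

bIIImaj7

G is the lowered form of scale degree 3 in E major (the diatonic degree 3 is G#). Diatonically E major has G#m (iii) on that degree; G–B–D–F# is instead the major-seventh chord native to E minor, so it takes the label bIIImaj7.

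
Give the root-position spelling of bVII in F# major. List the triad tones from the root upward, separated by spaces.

bVII is built on the lowered scale degree 7. In F# major degree 7 is E#; lowered it becomes E. Stacking thirds in F# minor on E gives E–G#–B.

E G# B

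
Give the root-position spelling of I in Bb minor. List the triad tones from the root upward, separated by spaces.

I is built on scale degree 1, which is Bb in both Bb minor and its parallel. Building the major chord from the parallel major on Bb: Bb–D–F.

Bb D F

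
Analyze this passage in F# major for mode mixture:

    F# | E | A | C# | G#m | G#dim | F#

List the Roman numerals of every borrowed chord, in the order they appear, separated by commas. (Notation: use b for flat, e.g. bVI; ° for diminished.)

bVII, bIII, ii°

The diatonic triads in F# major are F#, G#m, A#m, B, C#, D#m, E#dim. Of the given chords, F#, C# and G#m are diatonic. E (E–G#–B) is not: scale degree 7 in F# major carries E#dim (vii°). In F# minor the chord on that degree is E, so here it functions as bVII, borrowed from the parallel minor. A (A–C#–E) doesn't fit — on degree 3 F# major would have A#m (iii). A is the degree-3 chord of F# minor, so it is the borrowed bIII. G#dim (G#–B–D) is not: scale degree 2 in F# major carries G#m (ii). In F# minor the chord on that degree is G#dim, so here it functions as ii°, borrowed from the parallel minor.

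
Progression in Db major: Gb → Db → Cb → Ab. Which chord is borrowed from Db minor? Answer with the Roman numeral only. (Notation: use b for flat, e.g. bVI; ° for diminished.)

In Db major the diatonic chords are Db, Ebm, Fm, Gb, Ab, Bbm, Cdim. Of the given chords, Gb, Db and Ab are diatonic. But Cb (Cb–Eb–Gb) is foreign: the diatonic vii° on degree 7 is Cdim, whereas Cb comes from Db minor. It is labeled bVII.

bVII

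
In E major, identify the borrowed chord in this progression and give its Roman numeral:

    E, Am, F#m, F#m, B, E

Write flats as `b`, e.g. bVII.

iv

E major has the diatonic set E, F#m, G#m, A, B, C#m, D#dim. E, F#m and B all belong to that set. Am (A–C–E) is not: scale degree 4 in E major carries A (IV). In E minor the chord on that degree is Am, so here it functions as iv, borrowed from the parallel minor.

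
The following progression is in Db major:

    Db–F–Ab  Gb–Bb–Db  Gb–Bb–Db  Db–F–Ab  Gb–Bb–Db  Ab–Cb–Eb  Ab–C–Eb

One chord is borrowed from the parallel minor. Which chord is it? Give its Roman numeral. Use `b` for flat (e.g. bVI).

v

The diatonic triads in Db major are Db, Ebm, Fm, Gb, Ab, Bbm, Cdim. Of the given chords, Db–F–Ab = Db, Gb–Bb–Db = Gb and Ab–C–Eb = Ab are diatonic. But Ab–Cb–Eb is foreign: the diatonic V on degree 5 is Ab, whereas Abm comes from Db minor. It is labeled v.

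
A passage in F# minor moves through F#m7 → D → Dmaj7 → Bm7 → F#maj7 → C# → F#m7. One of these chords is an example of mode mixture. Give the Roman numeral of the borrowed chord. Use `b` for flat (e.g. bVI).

The diatonic triads in F# minor (with V from harmonic minor) are F#m, G#dim, A, Bm, C#, D, E. F#m7, D, Dmaj7, Bm7 and C# all belong to that set. F#maj7 (F#–A#–C#–E#) is not: scale degree 1 in F# minor carries F#m (i). In F# major the chord on that degree is F#maj7, so here it functions as Imaj7, borrowed from the parallel major.

Imaj7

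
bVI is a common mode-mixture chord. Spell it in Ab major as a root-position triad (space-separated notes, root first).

Fb Ab Cb

Scale degree 6 in Ab major is F. bVI uses the lowered form, Fb, taken from Ab minor. Building the major chord from the parallel minor on Fb: Fb–Ab–Cb.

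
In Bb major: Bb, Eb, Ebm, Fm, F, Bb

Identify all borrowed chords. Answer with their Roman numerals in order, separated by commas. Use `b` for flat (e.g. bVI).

iv, v

The diatonic triads in Bb major are Bb, Cm, Dm, Eb, F, Gm, Adim. Bb, Eb and F all belong to that set. But Ebm (Eb–Gb–Bb) is foreign: the diatonic IV on degree 4 is Eb, whereas Ebm comes from Bb minor. It is labeled iv. Fm (F–Ab–C) doesn't fit — on degree 5 Bb major would have F (V). Fm is the degree-5 chord of Bb minor, so it is the borrowed v.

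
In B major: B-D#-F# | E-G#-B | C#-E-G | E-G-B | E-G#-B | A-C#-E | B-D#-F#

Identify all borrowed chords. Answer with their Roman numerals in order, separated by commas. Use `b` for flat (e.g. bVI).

ii°, iv, bVII

The diatonic triads in B major are B, C#m, D#m, E, F#, G#m, A#dim. B–D#–F# = B and E–G#–B = E are both diatonic. But C#–E–G is foreign: the diatonic ii on degree 2 is C#m, whereas C#dim comes from B minor. It is labeled ii°. E–G–B doesn't fit — on degree 4 B major would have E (IV). Em is the degree-4 chord of B minor, so it is the borrowed iv. A–C#–E doesn't fit — on degree 7 B major would have A#dim (vii°). A is the degree-7 chord of B minor, so it is the borrowed bVII.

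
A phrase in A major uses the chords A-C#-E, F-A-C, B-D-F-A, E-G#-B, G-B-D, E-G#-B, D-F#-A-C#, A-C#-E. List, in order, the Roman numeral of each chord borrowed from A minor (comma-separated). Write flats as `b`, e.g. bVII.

bVI, iiø7, bVII

The diatonic triads in A major are A, Bm, C#m, D, E, F#m, G#dim. Of the given chords, A–C#–E = A, E–G#–B = E and D–F#–A–C# = Dmaj7 are diatonic. F–A–C is not: scale degree 6 in A major carries F#m (vi). In A minor the chord on that degree is F, so here it functions as bVI, borrowed from the parallel minor. But B–D–F–A is foreign: the diatonic ii on degree 2 is Bm, whereas Bm7b5 comes from A minor. It is labeled iiø7. G–B–D is not: scale degree 7 in A major carries G#dim (vii°). In A minor the chord on that degree is G, so here it functions as bVII, borrowed from the parallel minor.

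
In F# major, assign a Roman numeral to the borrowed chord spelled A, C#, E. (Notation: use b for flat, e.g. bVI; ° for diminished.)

A is the lowered form of scale degree 3 in F# major (the diatonic degree 3 is A#). The diatonic chord on degree 3 would be A#m (iii), but A–C#–E is the major chord from F# minor. As a borrowed chord it is labeled bIII.

bIII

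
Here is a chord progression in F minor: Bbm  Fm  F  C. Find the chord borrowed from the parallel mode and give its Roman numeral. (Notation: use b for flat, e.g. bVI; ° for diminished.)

The diatonic triads in F minor (with V from harmonic minor) are Fm, Gdim, Ab, Bbm, C, Db, Eb. Of the given chords, Bbm, Fm and C are diatonic. But F (F–A–C) is foreign: the diatonic i on degree 1 is Fm, whereas F comes from F major. It is labeled I.

I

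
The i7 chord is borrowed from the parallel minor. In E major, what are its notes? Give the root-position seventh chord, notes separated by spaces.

The root, E, is scale degree 1 — the same note in E major and E minor; only the chord quality changes. In E minor the chord on E is E–G–B–D.

E G B D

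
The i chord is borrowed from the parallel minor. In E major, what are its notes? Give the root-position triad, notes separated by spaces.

E G B

i is built on scale degree 1, which is E in both E major and its parallel. In E minor the chord on E is E–G–B.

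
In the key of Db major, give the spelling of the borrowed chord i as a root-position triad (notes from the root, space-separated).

The root, Db, is scale degree 1 — the same note in Db major and Db minor; only the chord quality changes. Stacking thirds in Db minor on Db gives Db–Fb–Ab.

Db Fb Ab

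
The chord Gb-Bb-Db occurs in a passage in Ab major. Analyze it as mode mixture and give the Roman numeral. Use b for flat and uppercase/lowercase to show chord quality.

bVII

The root Gb is the lowered 7th scale degree — diatonically Ab major has G there. The diatonic chord on degree 7 would be Gdim (vii°), but Gb–Bb–Db is the major chord from Ab minor. As a borrowed chord it is labeled bVII.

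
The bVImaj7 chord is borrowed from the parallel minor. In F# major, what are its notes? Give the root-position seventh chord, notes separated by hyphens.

D-F#-A-C#

Scale degree 6 in F# major is D#. bVImaj7 uses the lowered form, D, taken from F# minor. Stacking thirds in F# minor on D gives D–F#–A–C#.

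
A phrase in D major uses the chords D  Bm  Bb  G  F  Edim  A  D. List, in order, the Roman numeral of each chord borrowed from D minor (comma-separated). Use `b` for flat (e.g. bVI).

bVI, bIII, ii°

In D major the diatonic chords are D, Em, F#m, G, A, Bm, C#dim. D, Bm, G and A are all diatonic. Bb (Bb–D–F) doesn't fit — on degree 6 D major would have Bm (vi). Bb is the degree-6 chord of D minor, so it is the borrowed bVI. F (F–A–C) doesn't fit — on degree 3 D major would have F#m (iii). F is the degree-3 chord of D minor, so it is the borrowed bIII. Edim (E–G–Bb) is not: scale degree 2 in D major carries Em (ii). In D minor the chord on that degree is Edim, so here it functions as ii°, borrowed from the parallel minor.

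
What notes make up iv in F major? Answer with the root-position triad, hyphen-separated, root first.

iv is built on scale degree 4, which is Bb in both F major and its parallel. Building the minor chord from the parallel minor on Bb: Bb–Db–F.

Bb-Db-F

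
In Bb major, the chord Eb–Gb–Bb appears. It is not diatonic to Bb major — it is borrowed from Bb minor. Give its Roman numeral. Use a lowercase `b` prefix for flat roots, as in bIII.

The root Eb is the diatonic 4th degree of Bb major; the borrowing shows in the chord quality. Diatonically Bb major has Eb (IV) on that degree; Eb–Gb–Bb is instead the minor chord native to Bb minor, so it takes the label iv.

iv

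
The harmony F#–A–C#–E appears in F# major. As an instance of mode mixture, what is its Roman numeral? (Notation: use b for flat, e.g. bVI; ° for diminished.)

F# is scale degree 1 in F# major. F#–A–C#–E is a minor-seventh chord — the form found in F# minor, not the diatonic I (F#). Borrowed into F# major it is written i7.

i7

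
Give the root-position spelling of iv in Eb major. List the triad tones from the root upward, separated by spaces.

The root, Ab, is scale degree 4 — the same note in Eb major and Eb minor; only the chord quality changes. Stacking thirds in Eb minor on Ab gives Ab–Cb–Eb.

Ab Cb Eb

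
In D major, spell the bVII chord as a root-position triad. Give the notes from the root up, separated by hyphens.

C-E-G

Scale degree 7 in D major is C#. bVII uses the lowered form, C, taken from D minor. Building the major chord from the parallel minor on C: C–E–G.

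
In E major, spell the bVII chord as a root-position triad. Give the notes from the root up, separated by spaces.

bVII is built on the lowered scale degree 7. In E major degree 7 is D#; lowered it becomes D. Building the major chord from the parallel minor on D: D–F#–A.

D F# A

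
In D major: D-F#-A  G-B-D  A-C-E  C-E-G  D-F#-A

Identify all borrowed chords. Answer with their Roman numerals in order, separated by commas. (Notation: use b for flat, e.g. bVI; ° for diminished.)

v, bVII

D major has the diatonic set D, Em, F#m, G, A, Bm, C#dim. Of the given chords, D–F#–A = D and G–B–D = G are diatonic. But A–C–E is foreign: the diatonic V on degree 5 is A, whereas Am comes from D minor. It is labeled v. C–E–G doesn't fit — on degree 7 D major would have C#dim (vii°). C is the degree-7 chord of D minor, so it is the borrowed bVII.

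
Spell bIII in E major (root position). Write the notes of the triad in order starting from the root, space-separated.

G B D

bIII is built on the lowered scale degree 3. In E major degree 3 is G#; lowered it becomes G. Stacking thirds in E minor on G gives G–B–D.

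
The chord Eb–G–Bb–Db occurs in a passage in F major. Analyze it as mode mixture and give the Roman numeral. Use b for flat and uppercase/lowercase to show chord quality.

In F major scale degree 7 is E; Eb is its lowered form, from F minor. Eb–G–Bb–Db is a dominant-seventh chord — the form found in F minor, not the diatonic vii° (Edim). Borrowed into F major it is written bVII7.

bVII7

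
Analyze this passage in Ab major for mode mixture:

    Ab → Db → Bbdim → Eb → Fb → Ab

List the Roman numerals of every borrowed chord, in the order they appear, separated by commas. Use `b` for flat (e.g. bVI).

ii°, bVI

The diatonic triads in Ab major are Ab, Bbm, Cm, Db, Eb, Fm, Gdim. Of the given chords, Ab, Db and Eb are diatonic. But Bbdim (Bb–Db–Fb) is foreign: the diatonic ii on degree 2 is Bbm, whereas Bbdim comes from Ab minor. It is labeled ii°. But Fb (Fb–Ab–Cb) is foreign: the diatonic vi on degree 6 is Fm, whereas Fb comes from Ab minor. It is labeled bVI.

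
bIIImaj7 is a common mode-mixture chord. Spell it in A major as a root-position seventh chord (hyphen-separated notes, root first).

C-E-G-B

The root of bIIImaj7 is the lowered 3rd degree: C# becomes C. In A minor the chord on C is C–E–G–B.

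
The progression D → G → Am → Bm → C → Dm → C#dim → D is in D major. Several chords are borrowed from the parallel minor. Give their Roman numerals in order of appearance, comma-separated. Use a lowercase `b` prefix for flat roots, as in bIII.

The diatonic triads in D major are D, Em, F#m, G, A, Bm, C#dim. D, G, Bm and C#dim are all diatonic. Am (A–C–E) doesn't fit — on degree 5 D major would have A (V). Am is the degree-5 chord of D minor, so it is the borrowed v. C (C–E–G) doesn't fit — on degree 7 D major would have C#dim (vii°). C is the degree-7 chord of D minor, so it is the borrowed bVII. But Dm (D–F–A) is foreign: the diatonic I on degree 1 is D, whereas Dm comes from D minor. It is labeled i.

v, bVII, i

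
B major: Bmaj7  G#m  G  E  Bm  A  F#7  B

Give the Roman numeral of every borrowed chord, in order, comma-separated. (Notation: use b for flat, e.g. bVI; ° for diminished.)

bVI, i, bVII

The diatonic triads in B major are B, C#m, D#m, E, F#, G#m, A#dim. Bmaj7, G#m, E, F#7 and B all belong to that set. G (G–B–D) is not: scale degree 6 in B major carries G#m (vi). In B minor the chord on that degree is G, so here it functions as bVI, borrowed from the parallel minor. Bm (B–D–F#) is not: scale degree 1 in B major carries B (I). In B minor the chord on that degree is Bm, so here it functions as i, borrowed from the parallel minor. But A (A–C#–E) is foreign: the diatonic vii° on degree 7 is A#dim, whereas A comes from B minor. It is labeled bVII.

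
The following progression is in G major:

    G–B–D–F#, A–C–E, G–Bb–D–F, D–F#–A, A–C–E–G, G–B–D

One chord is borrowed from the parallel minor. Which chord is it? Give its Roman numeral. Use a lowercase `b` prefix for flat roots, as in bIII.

The diatonic triads in G major are G, Am, Bm, C, D, Em, F#dim. G–B–D–F# = Gmaj7, A–C–E = Am, D–F#–A = D, A–C–E–G = Am7 and G–B–D = G are all diatonic. G–Bb–D–F is not: scale degree 1 in G major carries G (I). In G minor the chord on that degree is Gm7, so here it functions as i7, borrowed from the parallel minor.

i7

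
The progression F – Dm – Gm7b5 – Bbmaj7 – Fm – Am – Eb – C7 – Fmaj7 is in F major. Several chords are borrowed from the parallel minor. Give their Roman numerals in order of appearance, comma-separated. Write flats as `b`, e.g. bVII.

In F major the diatonic chords are F, Gm, Am, Bb, C, Dm, Edim. F, Dm, Bbmaj7, Am, C7 and Fmaj7 all belong to that set. Gm7b5 (G–Bb–Db–F) doesn't fit — on degree 2 F major would have Gm (ii). Gm7b5 is the degree-2 chord of F minor, so it is the borrowed iiø7. But Fm (F–Ab–C) is foreign: the diatonic I on degree 1 is F, whereas Fm comes from F minor. It is labeled i. Eb (Eb–G–Bb) is not: scale degree 7 in F major carries Edim (vii°). In F minor the chord on that degree is Eb, so here it functions as bVII, borrowed from the parallel minor.

iiø7, i, bVII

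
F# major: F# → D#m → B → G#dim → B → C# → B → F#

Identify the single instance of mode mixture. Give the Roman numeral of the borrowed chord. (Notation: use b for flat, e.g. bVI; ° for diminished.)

ii°

In F# major the diatonic chords are F#, G#m, A#m, B, C#, D#m, E#dim. Of the given chords, F#, D#m, B and C# are diatonic. But G#dim (G#–B–D) is foreign: the diatonic ii on degree 2 is G#m, whereas G#dim comes from F# minor. It is labeled ii°.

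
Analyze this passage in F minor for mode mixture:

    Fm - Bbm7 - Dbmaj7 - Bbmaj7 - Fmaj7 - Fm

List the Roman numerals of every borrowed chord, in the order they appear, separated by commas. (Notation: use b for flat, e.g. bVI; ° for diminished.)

IVmaj7, Imaj7

The diatonic triads in F minor (with V from harmonic minor) are Fm, Gdim, Ab, Bbm, C, Db, Eb. Of the given chords, Fm, Bbm7 and Dbmaj7 are diatonic. But Bbmaj7 (Bb–D–F–A) is foreign: the diatonic iv on degree 4 is Bbm, whereas Bbmaj7 comes from F major. It is labeled IVmaj7. Fmaj7 (F–A–C–E) is not: scale degree 1 in F minor carries Fm (i). In F major the chord on that degree is Fmaj7, so here it functions as Imaj7, borrowed from the parallel major.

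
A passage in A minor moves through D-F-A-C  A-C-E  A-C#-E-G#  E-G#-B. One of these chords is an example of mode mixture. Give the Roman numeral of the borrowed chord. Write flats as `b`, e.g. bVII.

In A minor (with V from harmonic minor) the diatonic chords are Am, Bdim, C, Dm, E, F, G. D–F–A–C = Dm7, A–C–E = Am and E–G#–B = E are all diatonic. A–C#–E–G# doesn't fit — on degree 1 A minor would have Am (i). Amaj7 is the degree-1 chord of A major, so it is the borrowed Imaj7.

Imaj7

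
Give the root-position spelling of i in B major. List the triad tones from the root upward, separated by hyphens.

The root, B, is scale degree 1 — the same note in B major and B minor; only the chord quality changes. Stacking thirds in B minor on B gives B–D–F#.

B-D-F#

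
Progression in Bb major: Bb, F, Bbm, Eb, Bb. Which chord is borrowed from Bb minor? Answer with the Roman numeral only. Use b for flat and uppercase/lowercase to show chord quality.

i

Bb major has the diatonic set Bb, Cm, Dm, Eb, F, Gm, Adim. Of the given chords, Bb, F and Eb are diatonic. Bbm (Bb–Db–F) is not: scale degree 1 in Bb major carries Bb (I). In Bb minor the chord on that degree is Bbm, so here it functions as i, borrowed from the parallel minor.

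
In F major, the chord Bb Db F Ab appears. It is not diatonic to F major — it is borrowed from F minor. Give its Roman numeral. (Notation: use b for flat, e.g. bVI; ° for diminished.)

iv7

Bb is scale degree 4 in F major. Diatonically F major has Bb (IV) on that degree; Bb–Db–F–Ab is instead the minor-seventh chord native to F minor, so it takes the label iv7.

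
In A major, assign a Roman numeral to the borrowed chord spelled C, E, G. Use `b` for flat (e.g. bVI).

The root C is the lowered 3rd scale degree — diatonically A major has C# there. The diatonic chord on degree 3 would be C#m (iii), but C–E–G is the major chord from A minor. As a borrowed chord it is labeled bIII.

bIII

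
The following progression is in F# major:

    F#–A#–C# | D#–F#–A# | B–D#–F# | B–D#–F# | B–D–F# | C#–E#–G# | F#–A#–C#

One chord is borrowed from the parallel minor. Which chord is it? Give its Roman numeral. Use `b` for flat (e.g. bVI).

In F# major the diatonic chords are F#, G#m, A#m, B, C#, D#m, E#dim. F#–A#–C# = F#, D#–F#–A# = D#m, B–D#–F# = B and C#–E#–G# = C# are all diatonic. B–D–F# is not: scale degree 4 in F# major carries B (IV). In F# minor the chord on that degree is Bm, so here it functions as iv, borrowed from the parallel minor.

iv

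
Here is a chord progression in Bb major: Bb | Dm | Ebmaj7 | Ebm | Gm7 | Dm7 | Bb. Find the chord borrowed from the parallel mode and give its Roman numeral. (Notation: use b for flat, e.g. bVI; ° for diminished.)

iv

Bb major has the diatonic set Bb, Cm, Dm, Eb, F, Gm, Adim. Bb, Dm, Ebmaj7, Gm7 and Dm7 are all diatonic. But Ebm (Eb–Gb–Bb) is foreign: the diatonic IV on degree 4 is Eb, whereas Ebm comes from Bb minor. It is labeled iv.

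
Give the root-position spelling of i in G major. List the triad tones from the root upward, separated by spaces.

G Bb D

The root, G, is scale degree 1 — the same note in G major and G minor; only the chord quality changes. Building the minor chord from the parallel minor on G: G–Bb–D.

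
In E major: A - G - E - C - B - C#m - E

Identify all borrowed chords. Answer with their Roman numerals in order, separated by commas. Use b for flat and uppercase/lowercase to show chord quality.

In E major the diatonic chords are E, F#m, G#m, A, B, C#m, D#dim. Of the given chords, A, E, B and C#m are diatonic. But G (G–B–D) is foreign: the diatonic iii on degree 3 is G#m, whereas G comes from E minor. It is labeled bIII. C (C–E–G) is not: scale degree 6 in E major carries C#m (vi). In E minor the chord on that degree is C, so here it functions as bVI, borrowed from the parallel minor.

bIII, bVI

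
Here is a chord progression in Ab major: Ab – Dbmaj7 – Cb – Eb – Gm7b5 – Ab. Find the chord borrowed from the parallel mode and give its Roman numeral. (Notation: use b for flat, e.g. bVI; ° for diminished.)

Ab major has the diatonic set Ab, Bbm, Cm, Db, Eb, Fm, Gdim. Of the given chords, Ab, Dbmaj7, Eb and Gm7b5 are diatonic. But Cb (Cb–Eb–Gb) is foreign: the diatonic iii on degree 3 is Cm, whereas Cb comes from Ab minor. It is labeled bIII.

bIII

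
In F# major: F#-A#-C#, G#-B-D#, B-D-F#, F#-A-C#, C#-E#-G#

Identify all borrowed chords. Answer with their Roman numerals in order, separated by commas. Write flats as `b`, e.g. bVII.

F# major has the diatonic set F#, G#m, A#m, B, C#, D#m, E#dim. F#–A#–C# = F#, G#–B–D# = G#m and C#–E#–G# = C# all belong to that set. B–D–F# doesn't fit — on degree 4 F# major would have B (IV). Bm is the degree-4 chord of F# minor, so it is the borrowed iv. F#–A–C# doesn't fit — on degree 1 F# major would have F# (I). F#m is the degree-1 chord of F# minor, so it is the borrowed i.

iv, i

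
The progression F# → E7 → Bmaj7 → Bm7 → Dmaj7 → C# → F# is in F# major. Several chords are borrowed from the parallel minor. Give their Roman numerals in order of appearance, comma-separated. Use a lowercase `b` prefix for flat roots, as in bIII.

F# major has the diatonic set F#, G#m, A#m, B, C#, D#m, E#dim. F#, Bmaj7 and C# all belong to that set. E7 (E–G#–B–D) doesn't fit — on degree 7 F# major would have E#dim (vii°). E7 is the degree-7 chord of F# minor, so it is the borrowed bVII7. Bm7 (B–D–F#–A) doesn't fit — on degree 4 F# major would have B (IV). Bm7 is the degree-4 chord of F# minor, so it is the borrowed iv7. Dmaj7 (D–F#–A–C#) is not: scale degree 6 in F# major carries D#m (vi). In F# minor the chord on that degree is Dmaj7, so here it functions as bVImaj7, borrowed from the parallel minor.

bVII7, iv7, bVImaj7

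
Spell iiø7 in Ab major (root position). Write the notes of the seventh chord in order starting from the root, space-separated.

Bb Db Fb Ab

The root, Bb, is scale degree 2 — the same note in Ab major and Ab minor; only the chord quality changes. In Ab minor the chord on Bb is Bb–Db–Fb–Ab.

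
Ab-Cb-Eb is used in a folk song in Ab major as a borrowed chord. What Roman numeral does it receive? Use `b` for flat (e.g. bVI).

i

The root Ab is the diatonic 1st degree of Ab major; the borrowing shows in the chord quality. Ab–Cb–Eb is a minor chord — the form found in Ab minor, not the diatonic I (Ab). Borrowed into Ab major it is written i.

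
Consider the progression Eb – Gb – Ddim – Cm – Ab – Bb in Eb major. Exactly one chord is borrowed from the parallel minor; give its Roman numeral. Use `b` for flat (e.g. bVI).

In Eb major the diatonic chords are Eb, Fm, Gm, Ab, Bb, Cm, Ddim. Of the given chords, Eb, Ddim, Cm, Ab and Bb are diatonic. Gb (Gb–Bb–Db) is not: scale degree 3 in Eb major carries Gm (iii). In Eb minor the chord on that degree is Gb, so here it functions as bIII, borrowed from the parallel minor.

bIII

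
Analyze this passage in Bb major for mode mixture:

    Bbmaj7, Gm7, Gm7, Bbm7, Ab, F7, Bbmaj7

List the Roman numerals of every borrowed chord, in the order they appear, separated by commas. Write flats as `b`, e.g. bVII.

The diatonic triads in Bb major are Bb, Cm, Dm, Eb, F, Gm, Adim. Bbmaj7, Gm7 and F7 all belong to that set. Bbm7 (Bb–Db–F–Ab) is not: scale degree 1 in Bb major carries Bb (I). In Bb minor the chord on that degree is Bbm7, so here it functions as i7, borrowed from the parallel minor. Ab (Ab–C–Eb) is not: scale degree 7 in Bb major carries Adim (vii°). In Bb minor the chord on that degree is Ab, so here it functions as bVII, borrowed from the parallel minor.

i7, bVII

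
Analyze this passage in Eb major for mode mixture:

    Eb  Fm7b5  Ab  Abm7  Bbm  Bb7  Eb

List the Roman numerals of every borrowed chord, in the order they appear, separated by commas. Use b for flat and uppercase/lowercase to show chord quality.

Eb major has the diatonic set Eb, Fm, Gm, Ab, Bb, Cm, Ddim. Eb, Ab and Bb7 all belong to that set. Fm7b5 (F–Ab–Cb–Eb) is not: scale degree 2 in Eb major carries Fm (ii). In Eb minor the chord on that degree is Fm7b5, so here it functions as iiø7, borrowed from the parallel minor. But Abm7 (Ab–Cb–Eb–Gb) is foreign: the diatonic IV on degree 4 is Ab, whereas Abm7 comes from Eb minor. It is labeled iv7. Bbm (Bb–Db–F) is not: scale degree 5 in Eb major carries Bb (V). In Eb minor the chord on that degree is Bbm, so here it functions as v, borrowed from the parallel minor.

iiø7, iv7, v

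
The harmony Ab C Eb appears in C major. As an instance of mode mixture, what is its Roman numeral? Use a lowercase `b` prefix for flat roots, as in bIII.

bVI

In C major scale degree 6 is A; Ab is its lowered form, from C minor. The diatonic chord on degree 6 would be Am (vi), but Ab–C–Eb is the major chord from C minor. As a borrowed chord it is labeled bVI.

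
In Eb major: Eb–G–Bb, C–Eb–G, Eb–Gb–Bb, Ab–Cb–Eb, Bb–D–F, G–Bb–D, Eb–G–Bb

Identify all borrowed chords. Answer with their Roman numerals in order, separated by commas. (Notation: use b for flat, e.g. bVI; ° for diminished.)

i, iv

The diatonic triads in Eb major are Eb, Fm, Gm, Ab, Bb, Cm, Ddim. Eb–G–Bb = Eb, C–Eb–G = Cm, Bb–D–F = Bb and G–Bb–D = Gm are all diatonic. But Eb–Gb–Bb is foreign: the diatonic I on degree 1 is Eb, whereas Ebm comes from Eb minor. It is labeled i. But Ab–Cb–Eb is foreign: the diatonic IV on degree 4 is Ab, whereas Abm comes from Eb minor. It is labeled iv.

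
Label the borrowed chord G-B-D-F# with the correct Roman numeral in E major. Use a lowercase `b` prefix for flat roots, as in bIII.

In E major scale degree 3 is G#; G is its lowered form, from E minor. The diatonic chord on degree 3 would be G#m (iii), but G–B–D–F# is the major-seventh chord from E minor. As a borrowed chord it is labeled bIIImaj7.

bIIImaj7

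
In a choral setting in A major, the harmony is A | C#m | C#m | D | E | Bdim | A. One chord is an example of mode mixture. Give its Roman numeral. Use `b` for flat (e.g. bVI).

The diatonic triads in A major are A, Bm, C#m, D, E, F#m, G#dim. A, C#m, D and E all belong to that set. Bdim (B–D–F) is not: scale degree 2 in A major carries Bm (ii). In A minor the chord on that degree is Bdim, so here it functions as ii°, borrowed from the parallel minor.

ii°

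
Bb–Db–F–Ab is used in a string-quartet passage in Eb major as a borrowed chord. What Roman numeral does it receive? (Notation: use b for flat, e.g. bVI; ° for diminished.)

The root Bb is the diatonic 5th degree of Eb major; the borrowing shows in the chord quality. The diatonic chord on degree 5 would be Bb (V), but Bb–Db–F–Ab is the minor-seventh chord from Eb minor. As a borrowed chord it is labeled v7.

v7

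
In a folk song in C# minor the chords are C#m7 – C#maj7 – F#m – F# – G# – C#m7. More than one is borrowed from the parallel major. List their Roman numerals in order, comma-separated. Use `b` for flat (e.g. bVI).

In C# minor (with V from harmonic minor) the diatonic chords are C#m, D#dim, E, F#m, G#, A, B. Of the given chords, C#m7, F#m and G# are diatonic. C#maj7 (C#–E#–G#–B#) is not: scale degree 1 in C# minor carries C#m (i). In C# major the chord on that degree is C#maj7, so here it functions as Imaj7, borrowed from the parallel major. But F# (F#–A#–C#) is foreign: the diatonic iv on degree 4 is F#m, whereas F# comes from C# major. It is labeled IV.

Imaj7, IV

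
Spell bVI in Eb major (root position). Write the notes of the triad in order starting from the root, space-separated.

Scale degree 6 in Eb major is C. bVI uses the lowered form, Cb, taken from Eb minor. Stacking thirds in Eb minor on Cb gives Cb–Eb–Gb.

Cb Eb Gb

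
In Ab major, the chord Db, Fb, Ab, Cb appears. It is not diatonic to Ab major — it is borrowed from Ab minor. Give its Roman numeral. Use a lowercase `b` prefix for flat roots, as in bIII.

iv7

The root Db is the diatonic 4th degree of Ab major; the borrowing shows in the chord quality. The diatonic chord on degree 4 would be Db (IV), but Db–Fb–Ab–Cb is the minor-seventh chord from Ab minor. As a borrowed chord it is labeled iv7.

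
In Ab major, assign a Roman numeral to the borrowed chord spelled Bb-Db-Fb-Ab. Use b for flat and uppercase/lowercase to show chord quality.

The root Bb is the diatonic 2nd degree of Ab major; the borrowing shows in the chord quality. Bb–Db–Fb–Ab is a half-diminished-seventh chord — the form found in Ab minor, not the diatonic ii (Bbm). Borrowed into Ab major it is written iiø7.

iiø7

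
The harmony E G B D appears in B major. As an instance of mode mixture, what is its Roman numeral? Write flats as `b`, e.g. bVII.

iv7

The root E is the diatonic 4th degree of B major; the borrowing shows in the chord quality. E–G–B–D is a minor-seventh chord — the form found in B minor, not the diatonic IV (E). Borrowed into B major it is written iv7.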